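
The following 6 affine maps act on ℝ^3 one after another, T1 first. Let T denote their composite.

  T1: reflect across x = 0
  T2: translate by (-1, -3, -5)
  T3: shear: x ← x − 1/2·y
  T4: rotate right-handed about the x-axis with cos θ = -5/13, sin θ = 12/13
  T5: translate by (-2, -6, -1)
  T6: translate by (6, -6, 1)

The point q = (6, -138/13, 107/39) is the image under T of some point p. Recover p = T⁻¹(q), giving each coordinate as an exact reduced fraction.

p = (-4, 5, 8/3)

T1 = [-1 0 0 0; 0 1 0 0; 0 0 1 0; 0 0 0 1]
T2·T1 = [-1 0 0 -1; 0 1 0 -3; 0 0 1 -5; 0 0 0 1]
T3·…·T1 = [-1 -1/2 0 1/2; 0 1 0 -3; 0 0 1 -5; 0 0 0 1]
T4·…·T1 = [-1 -1/2 0 1/2; 0 -5/13 -12/13 75/13; 0 12/13 -5/13 -11/13; 0 0 0 1]
T5·…·T1 = [-1 -1/2 0 -3/2; 0 -5/13 -12/13 -3/13; 0 12/13 -5/13 -24/13; 0 0 0 1]
T6·…·T1 = [-1 -1/2 0 9/2; 0 -5/13 -12/13 -81/13; 0 12/13 -5/13 -11/13; 0 0 0 1]
det M = -1; M⁻¹ = [-1 5/26 -6/13 69/13; 0 -5/13 12/13 -21/13; 0 -12/13 -5/13 -79/13; 0 0 0 1]
M⁻¹ · (6, -138/13, 107/39)ᵀ = (-4, 5, 8/3)ᵀ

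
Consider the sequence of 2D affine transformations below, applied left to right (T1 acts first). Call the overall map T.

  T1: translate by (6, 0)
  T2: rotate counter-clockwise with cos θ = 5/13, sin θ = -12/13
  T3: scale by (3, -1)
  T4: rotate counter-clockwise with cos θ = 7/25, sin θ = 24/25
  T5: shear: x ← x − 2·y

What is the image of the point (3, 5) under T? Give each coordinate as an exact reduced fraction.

T1 translate by (6, 0): (3, 5) → (9, 5)
T2 rotate counter-clockwise with cos θ = 5/13, sin θ = -12/13: (9, 5) → (105/13, -83/13)
T3 scale by (3, -1): (105/13, -83/13) → (315/13, 83/13)
T4 rotate counter-clockwise with cos θ = 7/25, sin θ = 24/25: (315/13, 83/13) → (213/325, 8141/325)
T5 shear: x ← x − 2·y: (213/325, 8141/325) → (-16069/325, 8141/325)

T(p) = (-16069/325, 8141/325)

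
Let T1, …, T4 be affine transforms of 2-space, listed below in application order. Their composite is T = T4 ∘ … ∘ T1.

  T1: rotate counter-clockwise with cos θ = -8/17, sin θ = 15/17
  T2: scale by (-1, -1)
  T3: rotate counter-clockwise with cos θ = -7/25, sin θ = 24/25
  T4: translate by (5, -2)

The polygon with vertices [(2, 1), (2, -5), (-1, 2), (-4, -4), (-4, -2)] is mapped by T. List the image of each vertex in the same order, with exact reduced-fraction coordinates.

T1 rotate counter-clockwise with cos θ = -8/17, sin θ = 15/17: (2, 1) → (-31/17, 22/17); (2, -5) → (59/17, 70/17); (-1, 2) → (-22/17, -31/17); (-4, -4) → (92/17, -28/17); (-4, -2) → (62/17, -44/17)
T2 scale by (-1, -1): (-31/17, 22/17) → (31/17, -22/17); (59/17, 70/17) → (-59/17, -70/17); (-22/17, -31/17) → (22/17, 31/17); (92/17, -28/17) → (-92/17, 28/17); (62/17, -44/17) → (-62/17, 44/17)
T3 rotate counter-clockwise with cos θ = -7/25, sin θ = 24/25: (31/17, -22/17) → (311/425, 898/425); (-59/17, -70/17) → (2093/425, -926/425); (22/17, 31/17) → (-898/425, 311/425); (-92/17, 28/17) → (-28/425, -2404/425); (-62/17, 44/17) → (-622/425, -1796/425)
T4 translate by (5, -2): (311/425, 898/425) → (2436/425, 48/425); (2093/425, -926/425) → (4218/425, -1776/425); (-898/425, 311/425) → (1227/425, -539/425); (-28/425, -2404/425) → (2097/425, -3254/425); (-622/425, -1796/425) → (1503/425, -2646/425)

image vertices: (2436/425, 48/425), (4218/425, -1776/425), (1227/425, -539/425), (2097/425, -3254/425), (1503/425, -2646/425)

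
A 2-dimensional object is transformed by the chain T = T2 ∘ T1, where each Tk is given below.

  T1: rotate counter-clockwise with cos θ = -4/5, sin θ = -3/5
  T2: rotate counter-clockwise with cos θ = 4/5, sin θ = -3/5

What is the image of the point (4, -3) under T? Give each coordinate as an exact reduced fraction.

T(p) = (-4, 3)

T1 rotate counter-clockwise with cos θ = -4/5, sin θ = -3/5: (4, -3) → (-5, 0)
T2 rotate counter-clockwise with cos θ = 4/5, sin θ = -3/5: (-5, 0) → (-4, 3)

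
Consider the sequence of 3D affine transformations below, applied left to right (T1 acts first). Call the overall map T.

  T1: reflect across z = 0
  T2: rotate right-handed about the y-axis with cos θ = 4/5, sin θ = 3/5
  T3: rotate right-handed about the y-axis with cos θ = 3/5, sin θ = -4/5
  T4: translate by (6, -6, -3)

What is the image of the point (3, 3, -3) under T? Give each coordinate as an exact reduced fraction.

T(p) = (201/25, -3, 18/25)

T1 reflect across z = 0: (3, 3, -3) → (3, 3, 3)
T2 rotate right-handed about the y-axis with cos θ = 4/5, sin θ = 3/5: (3, 3, 3) → (21/5, 3, 3/5)
T3 rotate right-handed about the y-axis with cos θ = 3/5, sin θ = -4/5: (21/5, 3, 3/5) → (51/25, 3, 93/25)
T4 translate by (6, -6, -3): (51/25, 3, 93/25) → (201/25, -3, 18/25)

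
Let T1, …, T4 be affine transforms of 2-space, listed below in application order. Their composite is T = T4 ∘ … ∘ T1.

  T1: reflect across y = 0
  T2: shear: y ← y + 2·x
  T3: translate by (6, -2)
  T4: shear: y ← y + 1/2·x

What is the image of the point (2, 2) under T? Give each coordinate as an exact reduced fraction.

T1 reflect across y = 0: (2, 2) → (2, -2)
T2 shear: y ← y + 2·x: (2, -2) → (2, 2)
T3 translate by (6, -2): (2, 2) → (8, 0)
T4 shear: y ← y + 1/2·x: (8, 0) → (8, 4)

T(p) = (8, 4)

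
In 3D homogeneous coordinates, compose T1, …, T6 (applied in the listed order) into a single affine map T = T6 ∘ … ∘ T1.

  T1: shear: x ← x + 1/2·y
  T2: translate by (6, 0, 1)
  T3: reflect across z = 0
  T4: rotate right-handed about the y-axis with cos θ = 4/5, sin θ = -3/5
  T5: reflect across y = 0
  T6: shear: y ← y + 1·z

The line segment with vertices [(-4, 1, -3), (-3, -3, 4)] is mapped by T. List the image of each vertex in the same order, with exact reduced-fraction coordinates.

T1 shear: x ← x + 1/2·y: (-4, 1, -3) → (-7/2, 1, -3); (-3, -3, 4) → (-9/2, -3, 4)
T2 translate by (6, 0, 1): (-7/2, 1, -3) → (5/2, 1, -2); (-9/2, -3, 4) → (3/2, -3, 5)
T3 reflect across z = 0: (5/2, 1, -2) → (5/2, 1, 2); (3/2, -3, 5) → (3/2, -3, -5)
T4 rotate right-handed about the y-axis with cos θ = 4/5, sin θ = -3/5: (5/2, 1, 2) → (4/5, 1, 31/10); (3/2, -3, -5) → (21/5, -3, -31/10)
T5 reflect across y = 0: (4/5, 1, 31/10) → (4/5, -1, 31/10); (21/5, -3, -31/10) → (21/5, 3, -31/10)
T6 shear: y ← y + 1·z: (4/5, -1, 31/10) → (4/5, 21/10, 31/10); (21/5, 3, -31/10) → (21/5, -1/10, -31/10)

image vertices: (4/5, 21/10, 31/10), (21/5, -1/10, -31/10)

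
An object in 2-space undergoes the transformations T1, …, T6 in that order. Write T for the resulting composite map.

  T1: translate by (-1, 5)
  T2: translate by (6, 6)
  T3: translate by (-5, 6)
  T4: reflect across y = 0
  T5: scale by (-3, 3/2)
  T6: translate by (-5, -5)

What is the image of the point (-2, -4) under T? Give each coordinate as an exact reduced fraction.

T(p) = (1, -49/2)

T1 translate by (-1, 5): (-2, -4) → (-3, 1)
T2 translate by (6, 6): (-3, 1) → (3, 7)
T3 translate by (-5, 6): (3, 7) → (-2, 13)
T4 reflect across y = 0: (-2, 13) → (-2, -13)
T5 scale by (-3, 3/2): (-2, -13) → (6, -39/2)
T6 translate by (-5, -5): (6, -39/2) → (1, -49/2)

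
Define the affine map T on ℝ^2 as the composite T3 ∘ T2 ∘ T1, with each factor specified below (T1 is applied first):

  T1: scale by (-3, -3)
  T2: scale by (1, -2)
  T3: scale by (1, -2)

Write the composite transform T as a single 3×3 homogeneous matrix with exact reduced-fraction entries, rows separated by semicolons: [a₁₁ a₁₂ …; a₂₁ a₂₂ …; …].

T1 = [-3 0 0; 0 -3 0; 0 0 1]
T2·T1 = [-3 0 0; 0 6 0; 0 0 1]
T3·…·T1 = [-3 0 0; 0 -12 0; 0 0 1]

T = [-3 0 0; 0 -12 0; 0 0 1]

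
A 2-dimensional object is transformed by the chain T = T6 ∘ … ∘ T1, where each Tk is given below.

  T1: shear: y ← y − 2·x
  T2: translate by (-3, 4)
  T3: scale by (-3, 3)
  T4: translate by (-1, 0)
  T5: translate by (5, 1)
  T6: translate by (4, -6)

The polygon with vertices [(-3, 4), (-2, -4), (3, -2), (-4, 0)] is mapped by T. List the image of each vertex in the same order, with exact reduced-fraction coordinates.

T1 shear: y ← y − 2·x: (-3, 4) → (-3, 10); (-2, -4) → (-2, 0); (3, -2) → (3, -8); (-4, 0) → (-4, 8)
T2 translate by (-3, 4): (-3, 10) → (-6, 14); (-2, 0) → (-5, 4); (3, -8) → (0, -4); (-4, 8) → (-7, 12)
T3 scale by (-3, 3): (-6, 14) → (18, 42); (-5, 4) → (15, 12); (0, -4) → (0, -12); (-7, 12) → (21, 36)
T4 translate by (-1, 0): (18, 42) → (17, 42); (15, 12) → (14, 12); (0, -12) → (-1, -12); (21, 36) → (20, 36)
T5 translate by (5, 1): (17, 42) → (22, 43); (14, 12) → (19, 13); (-1, -12) → (4, -11); (20, 36) → (25, 37)
T6 translate by (4, -6): (22, 43) → (26, 37); (19, 13) → (23, 7); (4, -11) → (8, -17); (25, 37) → (29, 31)

image vertices: (26, 37), (23, 7), (8, -17), (29, 31)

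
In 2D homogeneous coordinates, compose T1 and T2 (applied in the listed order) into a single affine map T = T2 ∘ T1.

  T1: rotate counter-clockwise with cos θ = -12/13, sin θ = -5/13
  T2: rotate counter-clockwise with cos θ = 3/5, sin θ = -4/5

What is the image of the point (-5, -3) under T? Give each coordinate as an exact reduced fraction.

T1 rotate counter-clockwise with cos θ = -12/13, sin θ = -5/13: (-5, -3) → (45/13, 61/13)
T2 rotate counter-clockwise with cos θ = 3/5, sin θ = -4/5: (45/13, 61/13) → (379/65, 3/65)

T(p) = (379/65, 3/65)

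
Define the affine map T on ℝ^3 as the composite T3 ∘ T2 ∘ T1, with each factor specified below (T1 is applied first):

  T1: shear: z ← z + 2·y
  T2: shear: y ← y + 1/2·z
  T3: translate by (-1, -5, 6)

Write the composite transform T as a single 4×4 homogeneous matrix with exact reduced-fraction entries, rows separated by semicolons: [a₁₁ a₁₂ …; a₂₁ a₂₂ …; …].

T1 = [1 0 0 0; 0 1 0 0; 0 2 1 0; 0 0 0 1]
T2·T1 = [1 0 0 0; 0 2 1/2 0; 0 2 1 0; 0 0 0 1]
T3·…·T1 = [1 0 0 -1; 0 2 1/2 -5; 0 2 1 6; 0 0 0 1]

T = [1 0 0 -1; 0 2 1/2 -5; 0 2 1 6; 0 0 0 1]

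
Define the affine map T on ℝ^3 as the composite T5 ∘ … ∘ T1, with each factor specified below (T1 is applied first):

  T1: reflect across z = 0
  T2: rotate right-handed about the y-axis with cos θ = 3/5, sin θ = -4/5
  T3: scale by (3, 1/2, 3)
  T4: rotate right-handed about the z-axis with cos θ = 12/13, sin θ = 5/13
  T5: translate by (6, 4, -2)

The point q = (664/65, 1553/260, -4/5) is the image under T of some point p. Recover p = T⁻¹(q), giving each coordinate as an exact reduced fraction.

T1 = [1 0 0 0; 0 1 0 0; 0 0 -1 0; 0 0 0 1]
T2·T1 = [3/5 0 4/5 0; 0 1 0 0; 4/5 0 -3/5 0; 0 0 0 1]
T3·…·T1 = [9/5 0 12/5 0; 0 1/2 0 0; 12/5 0 -9/5 0; 0 0 0 1]
T4·…·T1 = [108/65 -5/26 144/65 0; 9/13 6/13 12/13 0; 12/5 0 -9/5 0; 0 0 0 1]
T5·…·T1 = [108/65 -5/26 144/65 6; 9/13 6/13 12/13 4; 12/5 0 -9/5 -2; 0 0 0 1]
det M = -9/2; M⁻¹ = [12/65 1/13 4/15 -172/195; -10/13 24/13 0 -36/13; 16/65 4/39 -1/5 -446/195; 0 0 0 1]
M⁻¹ · (664/65, 1553/260, -4/5)ᵀ = (5/4, 2/5, 1)ᵀ

p = (5/4, 2/5, 1)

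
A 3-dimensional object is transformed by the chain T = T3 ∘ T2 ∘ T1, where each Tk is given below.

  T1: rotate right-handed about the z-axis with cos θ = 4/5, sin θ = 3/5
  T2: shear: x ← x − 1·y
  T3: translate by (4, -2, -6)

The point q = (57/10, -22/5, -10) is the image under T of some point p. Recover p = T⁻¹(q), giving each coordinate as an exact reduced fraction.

T1 = [4/5 -3/5 0 0; 3/5 4/5 0 0; 0 0 1 0; 0 0 0 1]
T2·T1 = [1/5 -7/5 0 0; 3/5 4/5 0 0; 0 0 1 0; 0 0 0 1]
T3·…·T1 = [1/5 -7/5 0 4; 3/5 4/5 0 -2; 0 0 1 -6; 0 0 0 1]
det M = 1; M⁻¹ = [4/5 7/5 0 -2/5; -3/5 1/5 0 14/5; 0 0 1 6; 0 0 0 1]
M⁻¹ · (57/10, -22/5, -10)ᵀ = (-2, -3/2, -4)ᵀ

p = (-2, -3/2, -4)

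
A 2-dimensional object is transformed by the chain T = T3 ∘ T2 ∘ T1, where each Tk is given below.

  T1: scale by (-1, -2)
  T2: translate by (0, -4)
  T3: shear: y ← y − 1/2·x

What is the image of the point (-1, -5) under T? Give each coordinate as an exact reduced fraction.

T1 scale by (-1, -2): (-1, -5) → (1, 10)
T2 translate by (0, -4): (1, 10) → (1, 6)
T3 shear: y ← y − 1/2·x: (1, 6) → (1, 11/2)

T(p) = (1, 11/2)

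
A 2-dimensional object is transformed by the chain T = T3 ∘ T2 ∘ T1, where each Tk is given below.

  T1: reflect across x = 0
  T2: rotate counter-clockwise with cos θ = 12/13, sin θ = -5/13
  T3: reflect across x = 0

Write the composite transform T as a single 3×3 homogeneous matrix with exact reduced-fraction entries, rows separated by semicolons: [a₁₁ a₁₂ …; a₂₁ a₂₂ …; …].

T = [12/13 -5/13 0; 5/13 12/13 0; 0 0 1]

T1 = [-1 0 0; 0 1 0; 0 0 1]
T2·T1 = [-12/13 5/13 0; 5/13 12/13 0; 0 0 1]
T3·…·T1 = [12/13 -5/13 0; 5/13 12/13 0; 0 0 1]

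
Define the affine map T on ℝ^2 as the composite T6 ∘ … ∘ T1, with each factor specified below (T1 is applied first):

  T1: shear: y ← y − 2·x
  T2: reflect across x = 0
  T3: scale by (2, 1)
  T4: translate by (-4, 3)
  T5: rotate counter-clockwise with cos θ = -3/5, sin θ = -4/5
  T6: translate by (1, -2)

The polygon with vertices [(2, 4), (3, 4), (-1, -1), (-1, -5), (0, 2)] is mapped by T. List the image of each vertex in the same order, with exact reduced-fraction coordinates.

image vertices: (41/5, 13/5), (39/5, 27/5), (27/5, -14/5), (11/5, -2/5), (37/5, -9/5)

T1 shear: y ← y − 2·x: (2, 4) → (2, 0); (3, 4) → (3, -2); (-1, -1) → (-1, 1); (-1, -5) → (-1, -3); (0, 2) → (0, 2)
T2 reflect across x = 0: (2, 0) → (-2, 0); (3, -2) → (-3, -2); (-1, 1) → (1, 1); (-1, -3) → (1, -3); (0, 2) → (0, 2)
T3 scale by (2, 1): (-2, 0) → (-4, 0); (-3, -2) → (-6, -2); (1, 1) → (2, 1); (1, -3) → (2, -3); (0, 2) → (0, 2)
T4 translate by (-4, 3): (-4, 0) → (-8, 3); (-6, -2) → (-10, 1); (2, 1) → (-2, 4); (2, -3) → (-2, 0); (0, 2) → (-4, 5)
T5 rotate counter-clockwise with cos θ = -3/5, sin θ = -4/5: (-8, 3) → (36/5, 23/5); (-10, 1) → (34/5, 37/5); (-2, 4) → (22/5, -4/5); (-2, 0) → (6/5, 8/5); (-4, 5) → (32/5, 1/5)
T6 translate by (1, -2): (36/5, 23/5) → (41/5, 13/5); (34/5, 37/5) → (39/5, 27/5); (22/5, -4/5) → (27/5, -14/5); (6/5, 8/5) → (11/5, -2/5); (32/5, 1/5) → (37/5, -9/5)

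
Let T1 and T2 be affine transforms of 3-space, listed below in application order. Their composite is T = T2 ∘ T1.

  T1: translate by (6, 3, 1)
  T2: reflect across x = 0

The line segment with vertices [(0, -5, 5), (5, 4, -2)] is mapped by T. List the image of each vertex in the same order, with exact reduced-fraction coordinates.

T1 translate by (6, 3, 1): (0, -5, 5) → (6, -2, 6); (5, 4, -2) → (11, 7, -1)
T2 reflect across x = 0: (6, -2, 6) → (-6, -2, 6); (11, 7, -1) → (-11, 7, -1)

image vertices: (-6, -2, 6), (-11, 7, -1)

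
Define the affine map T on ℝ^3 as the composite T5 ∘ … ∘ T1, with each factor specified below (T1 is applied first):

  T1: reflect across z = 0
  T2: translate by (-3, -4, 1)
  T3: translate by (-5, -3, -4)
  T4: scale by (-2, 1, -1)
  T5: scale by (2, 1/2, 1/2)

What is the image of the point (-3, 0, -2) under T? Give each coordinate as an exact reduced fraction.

T1 reflect across z = 0: (-3, 0, -2) → (-3, 0, 2)
T2 translate by (-3, -4, 1): (-3, 0, 2) → (-6, -4, 3)
T3 translate by (-5, -3, -4): (-6, -4, 3) → (-11, -7, -1)
T4 scale by (-2, 1, -1): (-11, -7, -1) → (22, -7, 1)
T5 scale by (2, 1/2, 1/2): (22, -7, 1) → (44, -7/2, 1/2)

T(p) = (44, -7/2, 1/2)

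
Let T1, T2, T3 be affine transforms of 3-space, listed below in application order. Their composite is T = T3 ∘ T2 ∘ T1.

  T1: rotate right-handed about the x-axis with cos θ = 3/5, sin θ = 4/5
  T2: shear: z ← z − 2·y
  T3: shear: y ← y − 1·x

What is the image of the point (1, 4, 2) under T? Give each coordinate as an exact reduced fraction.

T(p) = (1, -1/5, 14/5)

T1 rotate right-handed about the x-axis with cos θ = 3/5, sin θ = 4/5: (1, 4, 2) → (1, 4/5, 22/5)
T2 shear: z ← z − 2·y: (1, 4/5, 22/5) → (1, 4/5, 14/5)
T3 shear: y ← y − 1·x: (1, 4/5, 14/5) → (1, -1/5, 14/5)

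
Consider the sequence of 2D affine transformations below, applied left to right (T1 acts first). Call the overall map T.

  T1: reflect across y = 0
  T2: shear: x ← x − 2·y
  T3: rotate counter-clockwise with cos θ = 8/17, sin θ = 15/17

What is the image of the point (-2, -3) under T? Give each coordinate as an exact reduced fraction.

T(p) = (-109/17, -96/17)

T1 reflect across y = 0: (-2, -3) → (-2, 3)
T2 shear: x ← x − 2·y: (-2, 3) → (-8, 3)
T3 rotate counter-clockwise with cos θ = 8/17, sin θ = 15/17: (-8, 3) → (-109/17, -96/17)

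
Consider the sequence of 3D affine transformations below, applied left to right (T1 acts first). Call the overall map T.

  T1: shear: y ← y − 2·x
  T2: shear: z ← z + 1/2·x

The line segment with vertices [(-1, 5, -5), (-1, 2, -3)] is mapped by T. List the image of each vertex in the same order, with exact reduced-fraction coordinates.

T1 shear: y ← y − 2·x: (-1, 5, -5) → (-1, 7, -5); (-1, 2, -3) → (-1, 4, -3)
T2 shear: z ← z + 1/2·x: (-1, 7, -5) → (-1, 7, -11/2); (-1, 4, -3) → (-1, 4, -7/2)

image vertices: (-1, 7, -11/2), (-1, 4, -7/2)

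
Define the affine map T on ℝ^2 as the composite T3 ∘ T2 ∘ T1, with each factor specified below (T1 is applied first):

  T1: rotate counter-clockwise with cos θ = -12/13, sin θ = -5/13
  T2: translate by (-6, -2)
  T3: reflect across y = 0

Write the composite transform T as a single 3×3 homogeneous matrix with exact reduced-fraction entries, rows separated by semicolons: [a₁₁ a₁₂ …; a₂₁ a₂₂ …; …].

T = [-12/13 5/13 -6; 5/13 12/13 2; 0 0 1]

T1 = [-12/13 5/13 0; -5/13 -12/13 0; 0 0 1]
T2·T1 = [-12/13 5/13 -6; -5/13 -12/13 -2; 0 0 1]
T3·…·T1 = [-12/13 5/13 -6; 5/13 12/13 2; 0 0 1]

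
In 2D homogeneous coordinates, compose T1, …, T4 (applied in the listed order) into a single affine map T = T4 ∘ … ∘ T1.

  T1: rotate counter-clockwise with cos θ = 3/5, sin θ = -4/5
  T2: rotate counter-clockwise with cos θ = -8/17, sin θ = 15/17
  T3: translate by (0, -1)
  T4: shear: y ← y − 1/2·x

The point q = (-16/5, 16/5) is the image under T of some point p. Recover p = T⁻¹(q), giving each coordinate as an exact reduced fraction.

T1 = [3/5 4/5 0; -4/5 3/5 0; 0 0 1]
T2·T1 = [36/85 -77/85 0; 77/85 36/85 0; 0 0 1]
T3·…·T1 = [36/85 -77/85 0; 77/85 36/85 -1; 0 0 1]
T4·…·T1 = [36/85 -77/85 0; 59/85 149/170 -1; 0 0 1]
det M = 1; M⁻¹ = [149/170 77/85 77/85; -59/85 36/85 36/85; 0 0 1]
M⁻¹ · (-16/5, 16/5)ᵀ = (1, 4)ᵀ

p = (1, 4)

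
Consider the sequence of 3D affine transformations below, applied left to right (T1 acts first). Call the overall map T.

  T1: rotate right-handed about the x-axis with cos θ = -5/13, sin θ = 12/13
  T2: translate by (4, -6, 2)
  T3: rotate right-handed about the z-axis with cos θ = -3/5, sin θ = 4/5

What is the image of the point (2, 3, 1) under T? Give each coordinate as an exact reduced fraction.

T1 rotate right-handed about the x-axis with cos θ = -5/13, sin θ = 12/13: (2, 3, 1) → (2, -27/13, 31/13)
T2 translate by (4, -6, 2): (2, -27/13, 31/13) → (6, -105/13, 57/13)
T3 rotate right-handed about the z-axis with cos θ = -3/5, sin θ = 4/5: (6, -105/13, 57/13) → (186/65, 627/65, 57/13)

T(p) = (186/65, 627/65, 57/13)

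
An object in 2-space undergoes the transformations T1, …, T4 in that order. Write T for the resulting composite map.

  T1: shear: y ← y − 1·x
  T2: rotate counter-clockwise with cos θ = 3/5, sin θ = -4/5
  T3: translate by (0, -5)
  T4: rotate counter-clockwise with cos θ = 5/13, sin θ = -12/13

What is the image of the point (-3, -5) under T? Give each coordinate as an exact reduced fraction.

T1 shear: y ← y − 1·x: (-3, -5) → (-3, -2)
T2 rotate counter-clockwise with cos θ = 3/5, sin θ = -4/5: (-3, -2) → (-17/5, 6/5)
T3 translate by (0, -5): (-17/5, 6/5) → (-17/5, -19/5)
T4 rotate counter-clockwise with cos θ = 5/13, sin θ = -12/13: (-17/5, -19/5) → (-313/65, 109/65)

T(p) = (-313/65, 109/65)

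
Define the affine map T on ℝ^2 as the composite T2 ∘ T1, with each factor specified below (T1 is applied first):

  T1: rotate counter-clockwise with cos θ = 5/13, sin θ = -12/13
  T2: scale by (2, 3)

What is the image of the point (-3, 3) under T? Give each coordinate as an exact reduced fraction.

T1 rotate counter-clockwise with cos θ = 5/13, sin θ = -12/13: (-3, 3) → (21/13, 51/13)
T2 scale by (2, 3): (21/13, 51/13) → (42/13, 153/13)

T(p) = (42/13, 153/13)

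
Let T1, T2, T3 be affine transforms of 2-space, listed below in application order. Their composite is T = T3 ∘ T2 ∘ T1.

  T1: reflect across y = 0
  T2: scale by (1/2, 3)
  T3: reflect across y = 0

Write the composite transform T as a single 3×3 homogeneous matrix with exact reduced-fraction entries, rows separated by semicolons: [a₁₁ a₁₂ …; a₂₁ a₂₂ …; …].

T1 = [1 0 0; 0 -1 0; 0 0 1]
T2·T1 = [1/2 0 0; 0 -3 0; 0 0 1]
T3·…·T1 = [1/2 0 0; 0 3 0; 0 0 1]

T = [1/2 0 0; 0 3 0; 0 0 1]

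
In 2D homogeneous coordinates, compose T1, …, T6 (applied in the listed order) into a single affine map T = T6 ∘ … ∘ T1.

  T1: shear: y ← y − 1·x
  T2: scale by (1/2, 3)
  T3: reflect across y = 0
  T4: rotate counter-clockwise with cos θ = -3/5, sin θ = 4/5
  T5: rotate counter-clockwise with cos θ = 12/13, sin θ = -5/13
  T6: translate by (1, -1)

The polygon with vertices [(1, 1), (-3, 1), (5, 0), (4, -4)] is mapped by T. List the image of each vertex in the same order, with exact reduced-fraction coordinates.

image vertices: (57/65, -67/130), (13, 1/2), (-184/13, -59/26), (-1479/65, -323/65)

T1 shear: y ← y − 1·x: (1, 1) → (1, 0); (-3, 1) → (-3, 4); (5, 0) → (5, -5); (4, -4) → (4, -8)
T2 scale by (1/2, 3): (1, 0) → (1/2, 0); (-3, 4) → (-3/2, 12); (5, -5) → (5/2, -15); (4, -8) → (2, -24)
T3 reflect across y = 0: (1/2, 0) → (1/2, 0); (-3/2, 12) → (-3/2, -12); (5/2, -15) → (5/2, 15); (2, -24) → (2, 24)
T4 rotate counter-clockwise with cos θ = -3/5, sin θ = 4/5: (1/2, 0) → (-3/10, 2/5); (-3/2, -12) → (21/2, 6); (5/2, 15) → (-27/2, -7); (2, 24) → (-102/5, -64/5)
T5 rotate counter-clockwise with cos θ = 12/13, sin θ = -5/13: (-3/10, 2/5) → (-8/65, 63/130); (21/2, 6) → (12, 3/2); (-27/2, -7) → (-197/13, -33/26); (-102/5, -64/5) → (-1544/65, -258/65)
T6 translate by (1, -1): (-8/65, 63/130) → (57/65, -67/130); (12, 3/2) → (13, 1/2); (-197/13, -33/26) → (-184/13, -59/26); (-1544/65, -258/65) → (-1479/65, -323/65)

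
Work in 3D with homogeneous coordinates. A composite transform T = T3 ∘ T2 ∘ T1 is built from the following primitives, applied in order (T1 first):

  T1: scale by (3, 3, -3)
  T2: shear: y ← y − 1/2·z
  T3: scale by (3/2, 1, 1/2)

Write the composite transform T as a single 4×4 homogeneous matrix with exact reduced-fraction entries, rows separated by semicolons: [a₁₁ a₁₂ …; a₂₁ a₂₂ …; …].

T = [9/2 0 0 0; 0 3 3/2 0; 0 0 -3/2 0; 0 0 0 1]

T1 = [3 0 0 0; 0 3 0 0; 0 0 -3 0; 0 0 0 1]
T2·T1 = [3 0 0 0; 0 3 3/2 0; 0 0 -3 0; 0 0 0 1]
T3·…·T1 = [9/2 0 0 0; 0 3 3/2 0; 0 0 -3/2 0; 0 0 0 1]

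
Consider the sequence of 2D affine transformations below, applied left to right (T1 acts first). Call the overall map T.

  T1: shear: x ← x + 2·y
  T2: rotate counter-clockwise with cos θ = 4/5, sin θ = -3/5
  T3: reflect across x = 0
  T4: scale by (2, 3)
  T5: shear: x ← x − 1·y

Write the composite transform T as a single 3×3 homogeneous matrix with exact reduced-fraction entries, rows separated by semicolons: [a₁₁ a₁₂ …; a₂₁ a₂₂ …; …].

T = [1/5 -16/5 0; -9/5 -6/5 0; 0 0 1]

T1 = [1 2 0; 0 1 0; 0 0 1]
T2·T1 = [4/5 11/5 0; -3/5 -2/5 0; 0 0 1]
T3·…·T1 = [-4/5 -11/5 0; -3/5 -2/5 0; 0 0 1]
T4·…·T1 = [-8/5 -22/5 0; -9/5 -6/5 0; 0 0 1]
T5·…·T1 = [1/5 -16/5 0; -9/5 -6/5 0; 0 0 1]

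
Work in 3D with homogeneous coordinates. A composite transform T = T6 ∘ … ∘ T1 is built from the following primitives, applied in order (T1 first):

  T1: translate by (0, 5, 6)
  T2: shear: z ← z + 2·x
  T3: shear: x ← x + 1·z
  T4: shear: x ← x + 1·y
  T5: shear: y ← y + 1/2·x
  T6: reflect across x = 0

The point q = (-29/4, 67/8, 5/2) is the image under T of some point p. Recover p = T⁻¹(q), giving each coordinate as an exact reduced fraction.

p = (0, -1/4, -7/2)

T1 = [1 0 0 0; 0 1 0 5; 0 0 1 6; 0 0 0 1]
T2·T1 = [1 0 0 0; 0 1 0 5; 2 0 1 6; 0 0 0 1]
T3·…·T1 = [3 0 1 6; 0 1 0 5; 2 0 1 6; 0 0 0 1]
T4·…·T1 = [3 1 1 11; 0 1 0 5; 2 0 1 6; 0 0 0 1]
T5·…·T1 = [3 1 1 11; 3/2 3/2 1/2 21/2; 2 0 1 6; 0 0 0 1]
T6·…·T1 = [-3 -1 -1 -11; 3/2 3/2 1/2 21/2; 2 0 1 6; 0 0 0 1]
det M = -1; M⁻¹ = [-3/2 -1 -1 0; 1/2 1 0 -5; 3 2 3 -6; 0 0 0 1]
M⁻¹ · (-29/4, 67/8, 5/2)ᵀ = (0, -1/4, -7/2)ᵀ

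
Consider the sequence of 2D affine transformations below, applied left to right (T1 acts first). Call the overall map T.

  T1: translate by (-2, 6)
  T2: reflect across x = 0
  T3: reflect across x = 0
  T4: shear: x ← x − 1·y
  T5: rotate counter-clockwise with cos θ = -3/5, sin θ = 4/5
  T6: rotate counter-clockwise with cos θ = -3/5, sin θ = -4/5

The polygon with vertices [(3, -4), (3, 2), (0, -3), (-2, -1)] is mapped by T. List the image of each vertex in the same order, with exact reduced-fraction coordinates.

T1 translate by (-2, 6): (3, -4) → (1, 2); (3, 2) → (1, 8); (0, -3) → (-2, 3); (-2, -1) → (-4, 5)
T2 reflect across x = 0: (1, 2) → (-1, 2); (1, 8) → (-1, 8); (-2, 3) → (2, 3); (-4, 5) → (4, 5)
T3 reflect across x = 0: (-1, 2) → (1, 2); (-1, 8) → (1, 8); (2, 3) → (-2, 3); (4, 5) → (-4, 5)
T4 shear: x ← x − 1·y: (1, 2) → (-1, 2); (1, 8) → (-7, 8); (-2, 3) → (-5, 3); (-4, 5) → (-9, 5)
T5 rotate counter-clockwise with cos θ = -3/5, sin θ = 4/5: (-1, 2) → (-1, -2); (-7, 8) → (-11/5, -52/5); (-5, 3) → (3/5, -29/5); (-9, 5) → (7/5, -51/5)
T6 rotate counter-clockwise with cos θ = -3/5, sin θ = -4/5: (-1, -2) → (-1, 2); (-11/5, -52/5) → (-7, 8); (3/5, -29/5) → (-5, 3); (7/5, -51/5) → (-9, 5)

image vertices: (-1, 2), (-7, 8), (-5, 3), (-9, 5)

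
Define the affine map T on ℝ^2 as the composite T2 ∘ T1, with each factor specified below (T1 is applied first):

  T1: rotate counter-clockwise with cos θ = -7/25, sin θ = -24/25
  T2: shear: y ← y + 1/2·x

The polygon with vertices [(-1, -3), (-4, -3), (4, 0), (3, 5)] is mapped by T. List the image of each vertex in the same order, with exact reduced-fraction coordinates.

image vertices: (-13/5, 1/2), (-44/25, 19/5), (-28/25, -22/5), (99/25, -23/10)

T1 rotate counter-clockwise with cos θ = -7/25, sin θ = -24/25: (-1, -3) → (-13/5, 9/5); (-4, -3) → (-44/25, 117/25); (4, 0) → (-28/25, -96/25); (3, 5) → (99/25, -107/25)
T2 shear: y ← y + 1/2·x: (-13/5, 9/5) → (-13/5, 1/2); (-44/25, 117/25) → (-44/25, 19/5); (-28/25, -96/25) → (-28/25, -22/5); (99/25, -107/25) → (99/25, -23/10)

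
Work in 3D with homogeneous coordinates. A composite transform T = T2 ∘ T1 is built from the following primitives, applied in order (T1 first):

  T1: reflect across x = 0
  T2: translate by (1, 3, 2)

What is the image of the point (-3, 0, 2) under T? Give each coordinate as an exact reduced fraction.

T1 reflect across x = 0: (-3, 0, 2) → (3, 0, 2)
T2 translate by (1, 3, 2): (3, 0, 2) → (4, 3, 4)

T(p) = (4, 3, 4)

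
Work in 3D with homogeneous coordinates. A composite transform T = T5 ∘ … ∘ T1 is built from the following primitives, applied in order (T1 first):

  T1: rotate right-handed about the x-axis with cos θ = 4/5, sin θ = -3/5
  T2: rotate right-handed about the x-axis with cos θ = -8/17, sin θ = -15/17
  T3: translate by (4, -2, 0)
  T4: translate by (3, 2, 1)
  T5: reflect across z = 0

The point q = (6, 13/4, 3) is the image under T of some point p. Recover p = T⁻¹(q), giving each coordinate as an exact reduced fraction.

p = (-1, -5/4, 5)

T1 = [1 0 0 0; 0 4/5 3/5 0; 0 -3/5 4/5 0; 0 0 0 1]
T2·T1 = [1 0 0 0; 0 -77/85 36/85 0; 0 -36/85 -77/85 0; 0 0 0 1]
T3·…·T1 = [1 0 0 4; 0 -77/85 36/85 -2; 0 -36/85 -77/85 0; 0 0 0 1]
T4·…·T1 = [1 0 0 7; 0 -77/85 36/85 0; 0 -36/85 -77/85 1; 0 0 0 1]
T5·…·T1 = [1 0 0 7; 0 -77/85 36/85 0; 0 36/85 77/85 -1; 0 0 0 1]
det M = -1; M⁻¹ = [1 0 0 -7; 0 -77/85 36/85 36/85; 0 36/85 77/85 77/85; 0 0 0 1]
M⁻¹ · (6, 13/4, 3)ᵀ = (-1, -5/4, 5)ᵀ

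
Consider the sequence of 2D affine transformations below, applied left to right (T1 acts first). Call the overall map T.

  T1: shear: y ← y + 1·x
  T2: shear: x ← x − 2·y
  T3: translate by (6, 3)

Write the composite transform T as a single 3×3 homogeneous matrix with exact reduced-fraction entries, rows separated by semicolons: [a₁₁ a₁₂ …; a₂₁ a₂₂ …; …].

T1 = [1 0 0; 1 1 0; 0 0 1]
T2·T1 = [-1 -2 0; 1 1 0; 0 0 1]
T3·…·T1 = [-1 -2 6; 1 1 3; 0 0 1]

T = [-1 -2 6; 1 1 3; 0 0 1]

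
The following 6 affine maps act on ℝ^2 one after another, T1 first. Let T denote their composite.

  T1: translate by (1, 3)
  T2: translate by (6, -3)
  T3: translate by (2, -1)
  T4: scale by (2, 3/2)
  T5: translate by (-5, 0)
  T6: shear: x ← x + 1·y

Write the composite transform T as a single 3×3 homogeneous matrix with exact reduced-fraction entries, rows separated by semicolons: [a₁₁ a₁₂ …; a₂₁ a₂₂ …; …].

T = [2 3/2 23/2; 0 3/2 -3/2; 0 0 1]

T1 = [1 0 1; 0 1 3; 0 0 1]
T2·T1 = [1 0 7; 0 1 0; 0 0 1]
T3·…·T1 = [1 0 9; 0 1 -1; 0 0 1]
T4·…·T1 = [2 0 18; 0 3/2 -3/2; 0 0 1]
T5·…·T1 = [2 0 13; 0 3/2 -3/2; 0 0 1]
T6·…·T1 = [2 3/2 23/2; 0 3/2 -3/2; 0 0 1]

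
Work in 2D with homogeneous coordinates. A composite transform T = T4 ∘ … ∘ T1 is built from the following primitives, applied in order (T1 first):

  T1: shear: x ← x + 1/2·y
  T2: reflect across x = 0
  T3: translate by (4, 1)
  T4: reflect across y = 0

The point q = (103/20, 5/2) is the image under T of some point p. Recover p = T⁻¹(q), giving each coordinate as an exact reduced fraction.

p = (3/5, -7/2)

T1 = [1 1/2 0; 0 1 0; 0 0 1]
T2·T1 = [-1 -1/2 0; 0 1 0; 0 0 1]
T3·…·T1 = [-1 -1/2 4; 0 1 1; 0 0 1]
T4·…·T1 = [-1 -1/2 4; 0 -1 -1; 0 0 1]
det M = 1; M⁻¹ = [-1 1/2 9/2; 0 -1 -1; 0 0 1]
M⁻¹ · (103/20, 5/2)ᵀ = (3/5, -7/2)ᵀ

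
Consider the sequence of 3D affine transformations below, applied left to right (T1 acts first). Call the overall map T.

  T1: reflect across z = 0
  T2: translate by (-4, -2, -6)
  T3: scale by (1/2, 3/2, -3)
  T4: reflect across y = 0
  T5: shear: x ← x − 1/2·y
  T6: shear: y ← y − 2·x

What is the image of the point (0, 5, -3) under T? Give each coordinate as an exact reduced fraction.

T1 reflect across z = 0: (0, 5, -3) → (0, 5, 3)
T2 translate by (-4, -2, -6): (0, 5, 3) → (-4, 3, -3)
T3 scale by (1/2, 3/2, -3): (-4, 3, -3) → (-2, 9/2, 9)
T4 reflect across y = 0: (-2, 9/2, 9) → (-2, -9/2, 9)
T5 shear: x ← x − 1/2·y: (-2, -9/2, 9) → (1/4, -9/2, 9)
T6 shear: y ← y − 2·x: (1/4, -9/2, 9) → (1/4, -5, 9)

T(p) = (1/4, -5, 9)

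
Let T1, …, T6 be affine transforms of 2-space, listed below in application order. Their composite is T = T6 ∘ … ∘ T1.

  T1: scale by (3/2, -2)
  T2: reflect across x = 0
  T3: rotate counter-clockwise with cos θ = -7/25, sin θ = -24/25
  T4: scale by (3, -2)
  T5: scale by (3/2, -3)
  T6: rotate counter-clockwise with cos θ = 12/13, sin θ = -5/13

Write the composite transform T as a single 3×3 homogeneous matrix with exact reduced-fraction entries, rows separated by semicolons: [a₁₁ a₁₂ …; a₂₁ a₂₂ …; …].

T = [1647/325 -2172/325 0; 9423/1300 2088/325 0; 0 0 1]

T1 = [3/2 0 0; 0 -2 0; 0 0 1]
T2·T1 = [-3/2 0 0; 0 -2 0; 0 0 1]
T3·…·T1 = [21/50 -48/25 0; 36/25 14/25 0; 0 0 1]
T4·…·T1 = [63/50 -144/25 0; -72/25 -28/25 0; 0 0 1]
T5·…·T1 = [189/100 -216/25 0; 216/25 84/25 0; 0 0 1]
T6·…·T1 = [1647/325 -2172/325 0; 9423/1300 2088/325 0; 0 0 1]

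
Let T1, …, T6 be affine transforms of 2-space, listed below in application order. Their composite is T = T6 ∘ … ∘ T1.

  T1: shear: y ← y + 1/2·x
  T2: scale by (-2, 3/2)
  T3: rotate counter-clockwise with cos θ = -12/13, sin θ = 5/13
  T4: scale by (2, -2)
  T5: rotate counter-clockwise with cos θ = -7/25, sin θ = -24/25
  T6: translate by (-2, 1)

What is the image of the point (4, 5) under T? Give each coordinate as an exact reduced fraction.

T1 shear: y ← y + 1/2·x: (4, 5) → (4, 7)
T2 scale by (-2, 3/2): (4, 7) → (-8, 21/2)
T3 rotate counter-clockwise with cos θ = -12/13, sin θ = 5/13: (-8, 21/2) → (87/26, -166/13)
T4 scale by (2, -2): (87/26, -166/13) → (87/13, 332/13)
T5 rotate counter-clockwise with cos θ = -7/25, sin θ = -24/25: (87/13, 332/13) → (7359/325, -4412/325)
T6 translate by (-2, 1): (7359/325, -4412/325) → (6709/325, -4087/325)

T(p) = (6709/325, -4087/325)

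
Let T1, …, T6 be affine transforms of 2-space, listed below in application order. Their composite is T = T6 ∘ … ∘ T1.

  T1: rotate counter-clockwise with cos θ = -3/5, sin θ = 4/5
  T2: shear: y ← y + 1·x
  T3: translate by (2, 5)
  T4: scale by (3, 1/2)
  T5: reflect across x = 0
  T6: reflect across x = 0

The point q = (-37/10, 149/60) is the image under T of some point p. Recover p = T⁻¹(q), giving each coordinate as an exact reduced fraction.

T1 = [-3/5 -4/5 0; 4/5 -3/5 0; 0 0 1]
T2·T1 = [-3/5 -4/5 0; 1/5 -7/5 0; 0 0 1]
T3·…·T1 = [-3/5 -4/5 2; 1/5 -7/5 5; 0 0 1]
T4·…·T1 = [-9/5 -12/5 6; 1/10 -7/10 5/2; 0 0 1]
T5·…·T1 = [9/5 12/5 -6; 1/10 -7/10 5/2; 0 0 1]
T6·…·T1 = [-9/5 -12/5 6; 1/10 -7/10 5/2; 0 0 1]
det M = 3/2; M⁻¹ = [-7/15 8/5 -6/5; -1/15 -6/5 17/5; 0 0 1]
M⁻¹ · (-37/10, 149/60)ᵀ = (9/2, 2/3)ᵀ

p = (9/2, 2/3)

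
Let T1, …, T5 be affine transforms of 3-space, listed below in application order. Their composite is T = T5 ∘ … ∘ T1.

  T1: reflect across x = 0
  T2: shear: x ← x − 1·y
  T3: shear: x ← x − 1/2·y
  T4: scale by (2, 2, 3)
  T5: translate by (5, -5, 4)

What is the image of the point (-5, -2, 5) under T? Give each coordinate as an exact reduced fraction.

T1 reflect across x = 0: (-5, -2, 5) → (5, -2, 5)
T2 shear: x ← x − 1·y: (5, -2, 5) → (7, -2, 5)
T3 shear: x ← x − 1/2·y: (7, -2, 5) → (8, -2, 5)
T4 scale by (2, 2, 3): (8, -2, 5) → (16, -4, 15)
T5 translate by (5, -5, 4): (16, -4, 15) → (21, -9, 19)

T(p) = (21, -9, 19)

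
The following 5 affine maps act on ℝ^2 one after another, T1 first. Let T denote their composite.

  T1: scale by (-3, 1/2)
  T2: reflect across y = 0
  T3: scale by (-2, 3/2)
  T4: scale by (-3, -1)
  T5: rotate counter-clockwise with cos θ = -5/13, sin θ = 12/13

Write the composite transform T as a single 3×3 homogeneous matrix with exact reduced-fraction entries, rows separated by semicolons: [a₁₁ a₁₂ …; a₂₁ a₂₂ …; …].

T1 = [-3 0 0; 0 1/2 0; 0 0 1]
T2·T1 = [-3 0 0; 0 -1/2 0; 0 0 1]
T3·…·T1 = [6 0 0; 0 -3/4 0; 0 0 1]
T4·…·T1 = [-18 0 0; 0 3/4 0; 0 0 1]
T5·…·T1 = [90/13 -9/13 0; -216/13 -15/52 0; 0 0 1]

T = [90/13 -9/13 0; -216/13 -15/52 0; 0 0 1]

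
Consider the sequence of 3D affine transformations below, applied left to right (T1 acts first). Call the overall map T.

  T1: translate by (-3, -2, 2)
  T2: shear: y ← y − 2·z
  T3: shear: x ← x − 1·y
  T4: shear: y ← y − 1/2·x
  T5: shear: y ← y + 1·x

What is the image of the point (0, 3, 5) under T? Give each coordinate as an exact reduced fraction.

T(p) = (10, -8, 7)

T1 translate by (-3, -2, 2): (0, 3, 5) → (-3, 1, 7)
T2 shear: y ← y − 2·z: (-3, 1, 7) → (-3, -13, 7)
T3 shear: x ← x − 1·y: (-3, -13, 7) → (10, -13, 7)
T4 shear: y ← y − 1/2·x: (10, -13, 7) → (10, -18, 7)
T5 shear: y ← y + 1·x: (10, -18, 7) → (10, -8, 7)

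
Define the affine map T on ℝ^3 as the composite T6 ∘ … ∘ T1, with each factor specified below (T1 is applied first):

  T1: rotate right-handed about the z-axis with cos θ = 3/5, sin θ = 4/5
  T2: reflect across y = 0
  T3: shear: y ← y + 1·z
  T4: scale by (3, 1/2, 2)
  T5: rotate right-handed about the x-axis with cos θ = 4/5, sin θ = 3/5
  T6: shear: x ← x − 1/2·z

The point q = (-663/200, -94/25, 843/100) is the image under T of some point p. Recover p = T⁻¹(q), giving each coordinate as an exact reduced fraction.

T1 = [3/5 -4/5 0 0; 4/5 3/5 0 0; 0 0 1 0; 0 0 0 1]
T2·T1 = [3/5 -4/5 0 0; -4/5 -3/5 0 0; 0 0 1 0; 0 0 0 1]
T3·…·T1 = [3/5 -4/5 0 0; -4/5 -3/5 1 0; 0 0 1 0; 0 0 0 1]
T4·…·T1 = [9/5 -12/5 0 0; -2/5 -3/10 1/2 0; 0 0 2 0; 0 0 0 1]
T5·…·T1 = [9/5 -12/5 0 0; -8/25 -6/25 -4/5 0; -6/25 -9/50 19/10 0; 0 0 0 1]
T6·…·T1 = [48/25 -231/100 -19/20 0; -8/25 -6/25 -4/5 0; -6/25 -9/50 19/10 0; 0 0 0 1]
det M = -3; M⁻¹ = [1/5 -38/25 -27/50 0; -4/15 -57/50 -46/75 0; 0 -3/10 2/5 0; 0 0 0 1]
M⁻¹ · (-663/200, -94/25, 843/100)ᵀ = (1/2, 0, 9/2)ᵀ

p = (1/2, 0, 9/2)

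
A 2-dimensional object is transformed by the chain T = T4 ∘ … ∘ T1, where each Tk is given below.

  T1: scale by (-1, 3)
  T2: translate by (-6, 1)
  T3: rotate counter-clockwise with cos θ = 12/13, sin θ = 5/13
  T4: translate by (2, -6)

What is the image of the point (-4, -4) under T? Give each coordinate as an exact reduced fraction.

T(p) = (57/13, -220/13)

T1 scale by (-1, 3): (-4, -4) → (4, -12)
T2 translate by (-6, 1): (4, -12) → (-2, -11)
T3 rotate counter-clockwise with cos θ = 12/13, sin θ = 5/13: (-2, -11) → (31/13, -142/13)
T4 translate by (2, -6): (31/13, -142/13) → (57/13, -220/13)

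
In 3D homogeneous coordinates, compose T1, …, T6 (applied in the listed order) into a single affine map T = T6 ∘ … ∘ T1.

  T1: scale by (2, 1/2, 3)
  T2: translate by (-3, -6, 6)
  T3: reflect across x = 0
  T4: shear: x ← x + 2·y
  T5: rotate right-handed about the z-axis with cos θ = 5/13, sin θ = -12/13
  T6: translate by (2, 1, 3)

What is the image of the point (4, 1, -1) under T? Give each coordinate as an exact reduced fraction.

T(p) = (-120/13, 355/26, 6)

T1 scale by (2, 1/2, 3): (4, 1, -1) → (8, 1/2, -3)
T2 translate by (-3, -6, 6): (8, 1/2, -3) → (5, -11/2, 3)
T3 reflect across x = 0: (5, -11/2, 3) → (-5, -11/2, 3)
T4 shear: x ← x + 2·y: (-5, -11/2, 3) → (-16, -11/2, 3)
T5 rotate right-handed about the z-axis with cos θ = 5/13, sin θ = -12/13: (-16, -11/2, 3) → (-146/13, 329/26, 3)
T6 translate by (2, 1, 3): (-146/13, 329/26, 3) → (-120/13, 355/26, 6)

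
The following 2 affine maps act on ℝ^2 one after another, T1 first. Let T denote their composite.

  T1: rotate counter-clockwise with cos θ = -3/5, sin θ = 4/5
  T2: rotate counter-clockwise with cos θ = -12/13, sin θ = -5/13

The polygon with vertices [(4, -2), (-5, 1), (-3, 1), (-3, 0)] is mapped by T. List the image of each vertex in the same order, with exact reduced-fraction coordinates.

T1 rotate counter-clockwise with cos θ = -3/5, sin θ = 4/5: (4, -2) → (-4/5, 22/5); (-5, 1) → (11/5, -23/5); (-3, 1) → (1, -3); (-3, 0) → (9/5, -12/5)
T2 rotate counter-clockwise with cos θ = -12/13, sin θ = -5/13: (-4/5, 22/5) → (158/65, -244/65); (11/5, -23/5) → (-19/5, 17/5); (1, -3) → (-27/13, 31/13); (9/5, -12/5) → (-168/65, 99/65)

image vertices: (158/65, -244/65), (-19/5, 17/5), (-27/13, 31/13), (-168/65, 99/65)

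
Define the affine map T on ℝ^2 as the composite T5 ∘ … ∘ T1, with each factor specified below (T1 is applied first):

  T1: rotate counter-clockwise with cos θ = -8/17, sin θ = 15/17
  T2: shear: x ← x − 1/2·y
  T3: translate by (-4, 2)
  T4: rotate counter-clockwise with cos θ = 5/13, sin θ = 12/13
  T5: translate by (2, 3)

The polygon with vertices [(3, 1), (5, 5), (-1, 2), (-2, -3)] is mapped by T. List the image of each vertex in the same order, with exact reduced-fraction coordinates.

image vertices: (-2075/442, -488/221), (-2777/442, -1398/221), (67/442, -216/221), (86/221, 755/221)

T1 rotate counter-clockwise with cos θ = -8/17, sin θ = 15/17: (3, 1) → (-39/17, 37/17); (5, 5) → (-115/17, 35/17); (-1, 2) → (-22/17, -31/17); (-2, -3) → (61/17, -6/17)
T2 shear: x ← x − 1/2·y: (-39/17, 37/17) → (-115/34, 37/17); (-115/17, 35/17) → (-265/34, 35/17); (-22/17, -31/17) → (-13/34, -31/17); (61/17, -6/17) → (64/17, -6/17)
T3 translate by (-4, 2): (-115/34, 37/17) → (-251/34, 71/17); (-265/34, 35/17) → (-401/34, 69/17); (-13/34, -31/17) → (-149/34, 3/17); (64/17, -6/17) → (-4/17, 28/17)
T4 rotate counter-clockwise with cos θ = 5/13, sin θ = 12/13: (-251/34, 71/17) → (-2959/442, -1151/221); (-401/34, 69/17) → (-3661/442, -2061/221); (-149/34, 3/17) → (-817/442, -879/221); (-4/17, 28/17) → (-356/221, 92/221)
T5 translate by (2, 3): (-2959/442, -1151/221) → (-2075/442, -488/221); (-3661/442, -2061/221) → (-2777/442, -1398/221); (-817/442, -879/221) → (67/442, -216/221); (-356/221, 92/221) → (86/221, 755/221)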